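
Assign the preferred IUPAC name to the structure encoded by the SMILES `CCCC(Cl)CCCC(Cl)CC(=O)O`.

Counting along the main chain through the –COOH group gives 10 carbons: the parent is decane.
The highest-priority functional group is a carboxylic acid (terminal –COOH), so the name ends in -oic acid.
The numbering direction is chosen so that the carboxylic acid carbon is C-1 by definition.
That gives chloro groups at C-3 and C-7.
Assembling the pieces gives 3,7-dichlorodecanoic acid.

3,7-dichlorodecanoic acid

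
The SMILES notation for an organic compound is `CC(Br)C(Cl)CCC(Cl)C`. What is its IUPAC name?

2-bromo-3,6-dichloroheptane

The longest carbon chain is 7 atoms: the parent is heptane.
Choose the numbering such that the substituent locant set {2,3,6} is lower than {2,5,6} at the first point of difference.
That gives a bromo group at C-2; chloro groups at C-3 and C-6.
Prefixes are listed alphabetically: bromo, chloro.
Assembling the pieces gives 2-bromo-3,6-dichloroheptane.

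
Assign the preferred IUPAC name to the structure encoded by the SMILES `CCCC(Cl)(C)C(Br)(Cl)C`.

2-bromo-2,3-dichloro-3-methylhexane

The parent chain contains 6 carbons (hexane).
Choose the numbering such that the substituent locant set {2,2,3,3} is lower than {4,4,5,5} at the first point of difference.
With this numbering: a bromo group at C-2; chloro groups at C-2 and C-3; a methyl group at C-3.
The substituents are ordered alphabetically, ignoring any di-/tri- multipliers.
Assembling the pieces gives 2-bromo-2,3-dichloro-3-methylhexane.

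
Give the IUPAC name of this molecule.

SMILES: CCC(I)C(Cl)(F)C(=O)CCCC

4-chloro-4-fluoro-3-iodononan-5-one

The longest carbon chain that includes the carbonyl has 9 carbons, so the parent hydride is nonane.
A ketone (C=O on an internal carbon) is the principal characteristic group, giving the suffix -one.
The numbering direction is chosen so that the substituent locant set {3,4,4} is lower than {6,6,7} at the first point of difference.
That gives the carbonyl at C-5; a chloro group at C-4; a fluoro group at C-4; an iodo group at C-3.
Substituent prefixes are cited in alphabetical order (multiplying prefixes like di-/tri- are ignored for ordering).
Putting it together: 4-chloro-4-fluoro-3-iodononan-5-one.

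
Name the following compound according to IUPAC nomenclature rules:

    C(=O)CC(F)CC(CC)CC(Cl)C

The longest carbon chain that includes the –CHO group has 8 carbons, so the parent hydride is octane.
The principal characteristic group is an aldehyde (terminal –CHO), named with the suffix -al.
Choose the numbering such that the aldehyde carbon is C-1 by definition.
That gives a chloro group at C-7; an ethyl group at C-5; a fluoro group at C-3.
Substituent prefixes are cited in alphabetical order (multiplying prefixes like di-/tri- are ignored for ordering).
Assembling the pieces gives 7-chloro-5-ethyl-3-fluorooctanal.

7-chloro-5-ethyl-3-fluorooctanal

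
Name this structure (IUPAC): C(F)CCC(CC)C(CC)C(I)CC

4,5-diethyl-1-fluoro-6-iodooctane

The longest carbon chain is 8 atoms: the parent is octane.
Choose the numbering such that the substituent locant set {1,4,5,6} is lower than {3,4,5,8} at the first point of difference.
That gives ethyl groups at C-4 and C-5; a fluoro group at C-1; an iodo group at C-6.
Prefixes are listed alphabetically: ethyl, fluoro, iodo.
Putting it together: 4,5-diethyl-1-fluoro-6-iodooctane.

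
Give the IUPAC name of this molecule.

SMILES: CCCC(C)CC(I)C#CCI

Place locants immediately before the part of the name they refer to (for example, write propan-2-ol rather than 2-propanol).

The longest carbon chain that includes the multiple bond has 9 carbons, so the parent hydride is nonane.
A C≡C triple bond in the chain gives the infix -yne-.
The numbering direction is chosen so that numbering from this end puts the triple bond at C-2 rather than C-7.
With this numbering: the triple bond between C-2 and C-3; iodo groups at C-1 and C-4; a methyl group at C-6.
The substituents are ordered alphabetically, ignoring any di-/tri- multipliers.
Putting it together: 1,4-diiodo-6-methylnon-2-yne.

1,4-diiodo-6-methylnon-2-yne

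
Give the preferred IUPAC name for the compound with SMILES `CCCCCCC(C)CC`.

The longest continuous carbon chain has 9 atoms, so the parent hydride is nonane.
The numbering direction is chosen so that the substituent locant set {3} is lower than {7} at the first point of difference.
This places a methyl group at C-3.
The name is 3-methylnonane.

3-methylnonane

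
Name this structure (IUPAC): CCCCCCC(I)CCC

4-iododecane

The parent chain contains 10 carbons (decane).
Number the chain so that the substituent locant set {4} is lower than {7} at the first point of difference.
This places an iodo group at C-4.
The name is 4-iododecane.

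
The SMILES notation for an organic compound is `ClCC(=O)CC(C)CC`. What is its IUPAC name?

The longest carbon chain that includes the carbonyl has 6 carbons, so the parent hydride is hexane.
The principal characteristic group is a ketone (C=O on an internal carbon), named with the suffix -one.
The numbering direction is chosen so that numbering from this end puts the carbonyl group at C-2 rather than C-5.
That gives the carbonyl at C-2; a chloro group at C-1; a methyl group at C-4.
Prefixes are listed alphabetically: chloro, methyl.
The name is 1-chloro-4-methylhexan-2-one.

1-chloro-4-methylhexan-2-one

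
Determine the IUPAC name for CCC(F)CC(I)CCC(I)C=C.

8-fluoro-3,6-diiododec-1-ene

The longest carbon chain that includes the multiple bond has 10 carbons, so the parent hydride is decane.
A C=C double bond in the chain gives the infix -ene-.
Choose the numbering such that numbering from this end puts the double bond at C-1 rather than C-9.
That gives the double bond between C-1 and C-2; a fluoro group at C-8; iodo groups at C-3 and C-6.
The substituents are ordered alphabetically, ignoring any di-/tri- multipliers.
Assembling the pieces gives 8-fluoro-3,6-diiododec-1-ene.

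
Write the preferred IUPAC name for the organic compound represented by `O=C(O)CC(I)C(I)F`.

4-fluoro-3,4-diiodobutanoic acid

The longest chain bearing the –COOH group is 4 carbons long (butane).
A carboxylic acid (terminal –COOH) is the principal characteristic group, giving the suffix -oic acid.
Number the chain so that the carboxylic acid carbon is C-1 by definition.
With this numbering: a fluoro group at C-4; iodo groups at C-3 and C-4.
Substituent prefixes are cited in alphabetical order (multiplying prefixes like di-/tri- are ignored for ordering).
Assembling the pieces gives 4-fluoro-3,4-diiodobutanoic acid.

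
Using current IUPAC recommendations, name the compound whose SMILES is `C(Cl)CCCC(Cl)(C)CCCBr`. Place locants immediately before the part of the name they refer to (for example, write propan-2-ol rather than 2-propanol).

The longest carbon chain is 8 atoms: the parent is octane.
Choose the numbering such that the substituent locant set {1,4,4,8} is lower than {1,5,5,8} at the first point of difference.
With this numbering: a bromo group at C-1; chloro groups at C-4 and C-8; a methyl group at C-4.
The substituents are ordered alphabetically, ignoring any di-/tri- multipliers.
Assembling the pieces gives 1-bromo-4,8-dichloro-4-methyloctane.

1-bromo-4,8-dichloro-4-methyloctane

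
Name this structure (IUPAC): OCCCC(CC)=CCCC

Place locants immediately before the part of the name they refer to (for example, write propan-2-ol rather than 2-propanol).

4-ethyloct-4-en-1-ol

The longest carbon chain that includes the –OH group and the multiple bond has 8 carbons, so the parent hydride is octane.
An alcohol (–OH) is the principal characteristic group, giving the suffix -ol.
A C=C double bond in the chain gives the infix -ene-.
The numbering direction is chosen so that numbering from this end puts the hydroxyl group at C-1 rather than C-8.
With this numbering: the hydroxyl at C-1; the double bond between C-4 and C-5; an ethyl group at C-4.
Assembling the pieces gives 4-ethyloct-4-en-1-ol.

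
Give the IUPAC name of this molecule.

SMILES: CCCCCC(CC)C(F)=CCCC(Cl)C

2-chloro-7-ethyl-6-fluorododec-5-ene

Counting along the main chain through the multiple bond gives 12 carbons: the parent is dodecane.
A C=C double bond in the chain gives the infix -ene-.
Number the chain so that numbering from this end puts the double bond at C-5 rather than C-7.
With this numbering: the double bond between C-5 and C-6; a chloro group at C-2; an ethyl group at C-7; a fluoro group at C-6.
The substituents are ordered alphabetically, ignoring any di-/tri- multipliers.
Putting it together: 2-chloro-7-ethyl-6-fluorododec-5-ene.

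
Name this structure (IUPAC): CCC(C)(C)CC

The parent chain contains 5 carbons (pentane).
Numbering from either end gives identical locants here.
With this numbering: two methyl groups at C-3.
Assembling the pieces gives 3,3-dimethylpentane.

3,3-dimethylpentane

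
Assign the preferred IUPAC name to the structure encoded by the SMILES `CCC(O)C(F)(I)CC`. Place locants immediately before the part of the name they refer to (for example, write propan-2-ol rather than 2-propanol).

4-fluoro-4-iodohexan-3-ol

The longest carbon chain that includes the –OH group has 6 carbons, so the parent hydride is hexane.
The principal characteristic group is an alcohol (–OH), named with the suffix -ol.
The numbering direction is chosen so that numbering from this end puts the hydroxyl group at C-3 rather than C-4.
This places the hydroxyl at C-3; a fluoro group at C-4; an iodo group at C-4.
Prefixes are listed alphabetically: fluoro, iodo.
Assembling the pieces gives 4-fluoro-4-iodohexan-3-ol.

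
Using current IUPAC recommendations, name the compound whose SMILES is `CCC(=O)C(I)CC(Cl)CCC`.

The longest chain bearing the carbonyl is 9 carbons long (nonane).
The highest-priority functional group is a ketone (C=O on an internal carbon), so the name ends in -one.
Number the chain so that numbering from this end puts the carbonyl group at C-3 rather than C-7.
With this numbering: the carbonyl at C-3; a chloro group at C-6; an iodo group at C-4.
The substituents are ordered alphabetically, ignoring any di-/tri- multipliers.
The name is 6-chloro-4-iodononan-3-one.

6-chloro-4-iodononan-3-one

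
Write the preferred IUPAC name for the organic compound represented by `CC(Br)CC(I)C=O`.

The longest chain bearing the –CHO group is 5 carbons long (pentane).
An aldehyde (terminal –CHO) is the principal characteristic group, giving the suffix -al.
Choose the numbering such that the aldehyde carbon is C-1 by definition.
With this numbering: a bromo group at C-4; an iodo group at C-2.
Substituent prefixes are cited in alphabetical order (multiplying prefixes like di-/tri- are ignored for ordering).
The name is 4-bromo-2-iodopentanal.

4-bromo-2-iodopentanal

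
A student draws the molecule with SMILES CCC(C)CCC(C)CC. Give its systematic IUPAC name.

3,6-dimethyloctane

The longest carbon chain is 8 atoms: the parent is octane.
Both numbering directions give the same locant set; either may be used.
This places methyl groups at C-3 and C-6.
The name is 3,6-dimethyloctane.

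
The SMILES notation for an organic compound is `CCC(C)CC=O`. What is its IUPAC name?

Counting along the main chain through the –CHO group gives 5 carbons: the parent is pentane.
The highest-priority functional group is an aldehyde (terminal –CHO), so the name ends in -al.
Choose the numbering such that the aldehyde carbon is C-1 by definition.
With this numbering: a methyl group at C-3.
Assembling the pieces gives 3-methylpentanal.

3-methylpentanal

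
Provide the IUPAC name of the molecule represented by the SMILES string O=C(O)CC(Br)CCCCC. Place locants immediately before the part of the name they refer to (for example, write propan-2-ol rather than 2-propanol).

The longest carbon chain that includes the –COOH group has 8 carbons, so the parent hydride is octane.
A carboxylic acid (terminal –COOH) is the principal characteristic group, giving the suffix -oic acid.
The numbering direction is chosen so that the carboxylic acid carbon is C-1 by definition.
This places a bromo group at C-3.
Putting it together: 3-bromooctanoic acid.

3-bromooctanoic acid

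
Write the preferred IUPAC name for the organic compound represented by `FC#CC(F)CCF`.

1,3,5-trifluoropent-1-yne

Counting along the main chain through the multiple bond gives 5 carbons: the parent is pentane.
There is one C≡C triple bond, indicated by the ending -yne.
The numbering direction is chosen so that numbering from this end puts the triple bond at C-1 rather than C-4.
That gives the triple bond between C-1 and C-2; fluoro groups at C-1 and C-3 and C-5.
Putting it together: 1,3,5-trifluoropent-1-yne.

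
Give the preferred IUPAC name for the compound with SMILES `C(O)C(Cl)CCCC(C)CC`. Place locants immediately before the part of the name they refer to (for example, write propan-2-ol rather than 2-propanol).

2-chloro-6-methyloctan-1-ol

The longest chain bearing the –OH group is 8 carbons long (octane).
The highest-priority functional group is an alcohol (–OH), so the name ends in -ol.
Number the chain so that numbering from this end puts the hydroxyl group at C-1 rather than C-8.
That gives the hydroxyl at C-1; a chloro group at C-2; a methyl group at C-6.
The substituents are ordered alphabetically, ignoring any di-/tri- multipliers.
Putting it together: 2-chloro-6-methyloctan-1-ol.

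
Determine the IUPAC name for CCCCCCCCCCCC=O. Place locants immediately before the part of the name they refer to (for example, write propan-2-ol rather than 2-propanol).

Counting along the main chain through the –CHO group gives 12 carbons: the parent is dodecane.
The highest-priority functional group is an aldehyde (terminal –CHO), so the name ends in -al.
Number the chain so that the aldehyde carbon is C-1 by definition.
Putting it together: dodecanal.

dodecanal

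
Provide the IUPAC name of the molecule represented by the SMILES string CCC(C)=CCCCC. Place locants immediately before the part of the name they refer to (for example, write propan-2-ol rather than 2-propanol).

The longest carbon chain that includes the multiple bond has 8 carbons, so the parent hydride is octane.
There is one C=C double bond, indicated by the ending -ene.
Choose the numbering such that numbering from this end puts the double bond at C-3 rather than C-5.
This places the double bond between C-3 and C-4; a methyl group at C-3.
The name is 3-methyloct-3-ene.

3-methyloct-3-ene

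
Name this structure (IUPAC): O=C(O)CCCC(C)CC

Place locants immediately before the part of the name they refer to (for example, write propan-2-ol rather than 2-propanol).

The longest carbon chain that includes the –COOH group has 7 carbons, so the parent hydride is heptane.
The highest-priority functional group is a carboxylic acid (terminal –COOH), so the name ends in -oic acid.
Choose the numbering such that the carboxylic acid carbon is C-1 by definition.
This places a methyl group at C-5.
Putting it together: 5-methylheptanoic acid.

5-methylheptanoic acid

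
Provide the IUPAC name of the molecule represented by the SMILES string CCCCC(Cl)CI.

The longest continuous carbon chain has 6 atoms, so the parent hydride is hexane.
Number the chain so that the substituent locant set {1,2} is lower than {5,6} at the first point of difference.
This places a chloro group at C-2; an iodo group at C-1.
The substituents are ordered alphabetically, ignoring any di-/tri- multipliers.
Assembling the pieces gives 2-chloro-1-iodohexane.

2-chloro-1-iodohexane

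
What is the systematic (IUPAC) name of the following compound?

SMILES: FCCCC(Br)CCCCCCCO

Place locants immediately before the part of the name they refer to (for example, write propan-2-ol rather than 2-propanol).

The longest chain bearing the –OH group is 11 carbons long (undecane).
An alcohol (–OH) is the principal characteristic group, giving the suffix -ol.
The numbering direction is chosen so that numbering from this end puts the hydroxyl group at C-1 rather than C-11.
That gives the hydroxyl at C-1; a bromo group at C-8; a fluoro group at C-11.
Prefixes are listed alphabetically: bromo, fluoro.
Assembling the pieces gives 8-bromo-11-fluoroundecan-1-ol.

8-bromo-11-fluoroundecan-1-ol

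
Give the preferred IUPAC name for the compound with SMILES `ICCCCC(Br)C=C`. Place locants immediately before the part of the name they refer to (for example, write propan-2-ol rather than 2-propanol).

3-bromo-7-iodohept-1-ene

Counting along the main chain through the multiple bond gives 7 carbons: the parent is heptane.
There is one C=C double bond, indicated by the ending -ene.
Number the chain so that numbering from this end puts the double bond at C-1 rather than C-6.
This places the double bond between C-1 and C-2; a bromo group at C-3; an iodo group at C-7.
The substituents are ordered alphabetically, ignoring any di-/tri- multipliers.
Putting it together: 3-bromo-7-iodohept-1-ene.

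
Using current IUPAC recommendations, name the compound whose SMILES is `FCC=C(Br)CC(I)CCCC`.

The longest chain bearing the multiple bond is 9 carbons long (nonane).
The chain contains a C=C double bond, so the unsaturation ending is -ene.
Number the chain so that numbering from this end puts the double bond at C-2 rather than C-7.
With this numbering: the double bond between C-2 and C-3; a bromo group at C-3; a fluoro group at C-1; an iodo group at C-5.
Prefixes are listed alphabetically: bromo, fluoro, iodo.
Putting it together: 3-bromo-1-fluoro-5-iodonon-2-ene.

3-bromo-1-fluoro-5-iodonon-2-ene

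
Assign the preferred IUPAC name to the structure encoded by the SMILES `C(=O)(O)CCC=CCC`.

The longest chain bearing the –COOH group and the multiple bond is 7 carbons long (heptane).
A carboxylic acid (terminal –COOH) is the principal characteristic group, giving the suffix -oic acid.
The chain contains a C=C double bond, so the unsaturation ending is -ene.
The numbering direction is chosen so that the carboxylic acid carbon is C-1 by definition.
With this numbering: the double bond between C-4 and C-5.
Putting it together: hept-4-enoic acid.

hept-4-enoic acid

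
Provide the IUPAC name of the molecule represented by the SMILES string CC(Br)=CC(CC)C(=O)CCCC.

2-bromo-4-ethylnon-2-en-5-one

The longest carbon chain that includes the carbonyl and the multiple bond has 9 carbons, so the parent hydride is nonane.
The principal characteristic group is a ketone (C=O on an internal carbon), named with the suffix -one.
The chain contains a C=C double bond, so the unsaturation ending is -ene.
Number the chain so that numbering from this end puts the double bond at C-2 rather than C-7.
That gives the carbonyl at C-5; the double bond between C-2 and C-3; a bromo group at C-2; an ethyl group at C-4.
The substituents are ordered alphabetically, ignoring any di-/tri- multipliers.
Putting it together: 2-bromo-4-ethylnon-2-en-5-one.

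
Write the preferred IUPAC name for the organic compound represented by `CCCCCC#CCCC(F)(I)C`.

2-fluoro-2-iodoundec-5-yne

Counting along the main chain through the multiple bond gives 11 carbons: the parent is undecane.
The chain contains a C≡C triple bond, so the unsaturation ending is -yne.
Number the chain so that numbering from this end puts the triple bond at C-5 rather than C-6.
With this numbering: the triple bond between C-5 and C-6; a fluoro group at C-2; an iodo group at C-2.
The substituents are ordered alphabetically, ignoring any di-/tri- multipliers.
The name is 2-fluoro-2-iodoundec-5-yne.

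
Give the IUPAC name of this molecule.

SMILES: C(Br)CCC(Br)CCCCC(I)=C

The longest carbon chain that includes the multiple bond has 10 carbons, so the parent hydride is decane.
The chain contains a C=C double bond, so the unsaturation ending is -ene.
Number the chain so that numbering from this end puts the double bond at C-1 rather than C-9.
That gives the double bond between C-1 and C-2; bromo groups at C-7 and C-10; an iodo group at C-2.
Substituent prefixes are cited in alphabetical order (multiplying prefixes like di-/tri- are ignored for ordering).
Assembling the pieces gives 7,10-dibromo-2-iododec-1-ene.

7,10-dibromo-2-iododec-1-ene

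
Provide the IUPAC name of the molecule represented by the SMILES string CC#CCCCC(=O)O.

The longest carbon chain that includes the –COOH group and the multiple bond has 7 carbons, so the parent hydride is heptane.
A carboxylic acid (terminal –COOH) is the principal characteristic group, giving the suffix -oic acid.
There is one C≡C triple bond, indicated by the ending -yne.
Choose the numbering such that the carboxylic acid carbon is C-1 by definition.
This places the triple bond between C-5 and C-6.
The name is hept-5-ynoic acid.

hept-5-ynoic acid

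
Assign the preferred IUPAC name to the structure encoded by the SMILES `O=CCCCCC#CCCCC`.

Counting along the main chain through the –CHO group and the multiple bond gives 11 carbons: the parent is undecane.
The principal characteristic group is an aldehyde (terminal –CHO), named with the suffix -al.
A C≡C triple bond in the chain gives the infix -yne-.
Choose the numbering such that the aldehyde carbon is C-1 by definition.
That gives the triple bond between C-6 and C-7.
Assembling the pieces gives undec-6-ynal.

undec-6-ynal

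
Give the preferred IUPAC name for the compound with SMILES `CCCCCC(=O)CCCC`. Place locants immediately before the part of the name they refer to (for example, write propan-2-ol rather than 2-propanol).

decan-5-one

Counting along the main chain through the carbonyl gives 10 carbons: the parent is decane.
The principal characteristic group is a ketone (C=O on an internal carbon), named with the suffix -one.
Number the chain so that numbering from this end puts the carbonyl group at C-5 rather than C-6.
With this numbering: the carbonyl at C-5.
Assembling the pieces gives decan-5-one.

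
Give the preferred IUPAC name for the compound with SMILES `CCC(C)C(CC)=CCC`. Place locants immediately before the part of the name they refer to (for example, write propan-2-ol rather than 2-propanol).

The longest chain bearing the multiple bond is 7 carbons long (heptane).
The chain contains a C=C double bond, so the unsaturation ending is -ene.
Choose the numbering such that numbering from this end puts the double bond at C-3 rather than C-4.
That gives the double bond between C-3 and C-4; an ethyl group at C-4; a methyl group at C-5.
Substituent prefixes are cited in alphabetical order (multiplying prefixes like di-/tri- are ignored for ordering).
Putting it together: 4-ethyl-5-methylhept-3-ene.

4-ethyl-5-methylhept-3-ene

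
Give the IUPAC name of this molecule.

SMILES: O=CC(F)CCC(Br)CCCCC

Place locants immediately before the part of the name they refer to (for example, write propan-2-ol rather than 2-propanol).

Counting along the main chain through the –CHO group gives 10 carbons: the parent is decane.
The principal characteristic group is an aldehyde (terminal –CHO), named with the suffix -al.
The numbering direction is chosen so that the aldehyde carbon is C-1 by definition.
With this numbering: a bromo group at C-5; a fluoro group at C-2.
Substituent prefixes are cited in alphabetical order (multiplying prefixes like di-/tri- are ignored for ordering).
The name is 5-bromo-2-fluorodecanal.

5-bromo-2-fluorodecanal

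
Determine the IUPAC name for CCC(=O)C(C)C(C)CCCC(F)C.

9-fluoro-4,5-dimethyldecan-3-one

Counting along the main chain through the carbonyl gives 10 carbons: the parent is decane.
The highest-priority functional group is a ketone (C=O on an internal carbon), so the name ends in -one.
The numbering direction is chosen so that numbering from this end puts the carbonyl group at C-3 rather than C-8.
That gives the carbonyl at C-3; a fluoro group at C-9; methyl groups at C-4 and C-5.
Prefixes are listed alphabetically: fluoro, methyl.
Putting it together: 9-fluoro-4,5-dimethyldecan-3-one.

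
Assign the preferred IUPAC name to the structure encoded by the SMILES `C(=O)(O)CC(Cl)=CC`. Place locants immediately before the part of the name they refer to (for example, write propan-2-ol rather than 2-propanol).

The longest carbon chain that includes the –COOH group and the multiple bond has 5 carbons, so the parent hydride is pentane.
The highest-priority functional group is a carboxylic acid (terminal –COOH), so the name ends in -oic acid.
There is one C=C double bond, indicated by the ending -ene.
The numbering direction is chosen so that the carboxylic acid carbon is C-1 by definition.
That gives the double bond between C-3 and C-4; a chloro group at C-3.
Putting it together: 3-chloropent-3-enoic acid.

3-chloropent-3-enoic acid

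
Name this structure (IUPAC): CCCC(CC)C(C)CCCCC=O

The longest carbon chain that includes the –CHO group has 10 carbons, so the parent hydride is decane.
The highest-priority functional group is an aldehyde (terminal –CHO), so the name ends in -al.
Number the chain so that the aldehyde carbon is C-1 by definition.
That gives an ethyl group at C-7; a methyl group at C-6.
Substituent prefixes are cited in alphabetical order (multiplying prefixes like di-/tri- are ignored for ordering).
Assembling the pieces gives 7-ethyl-6-methyldecanal.

7-ethyl-6-methyldecanal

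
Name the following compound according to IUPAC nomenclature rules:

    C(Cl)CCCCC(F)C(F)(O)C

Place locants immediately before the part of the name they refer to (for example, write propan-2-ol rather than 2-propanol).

The longest carbon chain that includes the –OH group has 8 carbons, so the parent hydride is octane.
The principal characteristic group is an alcohol (–OH), named with the suffix -ol.
The numbering direction is chosen so that numbering from this end puts the hydroxyl group at C-2 rather than C-7.
That gives the hydroxyl at C-2; a chloro group at C-8; fluoro groups at C-2 and C-3.
The substituents are ordered alphabetically, ignoring any di-/tri- multipliers.
The name is 8-chloro-2,3-difluorooctan-2-ol.

8-chloro-2,3-difluorooctan-2-ol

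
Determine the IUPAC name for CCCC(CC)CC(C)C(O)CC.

6-ethyl-4-methylnonan-3-ol

The longest carbon chain that includes the –OH group has 9 carbons, so the parent hydride is nonane.
An alcohol (–OH) is the principal characteristic group, giving the suffix -ol.
Number the chain so that numbering from this end puts the hydroxyl group at C-3 rather than C-7.
With this numbering: the hydroxyl at C-3; an ethyl group at C-6; a methyl group at C-4.
Substituent prefixes are cited in alphabetical order (multiplying prefixes like di-/tri- are ignored for ordering).
The name is 6-ethyl-4-methylnonan-3-ol.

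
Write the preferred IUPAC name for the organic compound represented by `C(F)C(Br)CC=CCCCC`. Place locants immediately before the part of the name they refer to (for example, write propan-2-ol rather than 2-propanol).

2-bromo-1-fluoronon-4-ene

The longest chain bearing the multiple bond is 9 carbons long (nonane).
The chain contains a C=C double bond, so the unsaturation ending is -ene.
The numbering direction is chosen so that numbering from this end puts the double bond at C-4 rather than C-5.
That gives the double bond between C-4 and C-5; a bromo group at C-2; a fluoro group at C-1.
The substituents are ordered alphabetically, ignoring any di-/tri- multipliers.
Putting it together: 2-bromo-1-fluoronon-4-ene.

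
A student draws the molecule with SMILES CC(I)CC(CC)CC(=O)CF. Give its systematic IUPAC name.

The longest carbon chain that includes the carbonyl has 7 carbons, so the parent hydride is heptane.
The highest-priority functional group is a ketone (C=O on an internal carbon), so the name ends in -one.
Number the chain so that numbering from this end puts the carbonyl group at C-2 rather than C-6.
That gives the carbonyl at C-2; an ethyl group at C-4; a fluoro group at C-1; an iodo group at C-6.
The substituents are ordered alphabetically, ignoring any di-/tri- multipliers.
The name is 4-ethyl-1-fluoro-6-iodoheptan-2-one.

4-ethyl-1-fluoro-6-iodoheptan-2-one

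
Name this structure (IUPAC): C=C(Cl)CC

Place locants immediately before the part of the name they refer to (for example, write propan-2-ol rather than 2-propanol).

2-chlorobut-1-ene

The longest carbon chain that includes the multiple bond has 4 carbons, so the parent hydride is butane.
A C=C double bond in the chain gives the infix -ene-.
Choose the numbering such that numbering from this end puts the double bond at C-1 rather than C-3.
That gives the double bond between C-1 and C-2; a chloro group at C-2.
Putting it together: 2-chlorobut-1-ene.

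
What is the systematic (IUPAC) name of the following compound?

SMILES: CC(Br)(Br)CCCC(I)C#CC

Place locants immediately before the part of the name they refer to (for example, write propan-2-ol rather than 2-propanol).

The longest chain bearing the multiple bond is 9 carbons long (nonane).
The chain contains a C≡C triple bond, so the unsaturation ending is -yne.
The numbering direction is chosen so that numbering from this end puts the triple bond at C-2 rather than C-7.
That gives the triple bond between C-2 and C-3; two bromo groups at C-8; an iodo group at C-4.
Prefixes are listed alphabetically: bromo, iodo.
Putting it together: 8,8-dibromo-4-iodonon-2-yne.

8,8-dibromo-4-iodonon-2-yne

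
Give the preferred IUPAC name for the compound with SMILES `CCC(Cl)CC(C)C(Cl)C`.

2,5-dichloro-3-methylheptane

The longest continuous carbon chain has 7 atoms, so the parent hydride is heptane.
The numbering direction is chosen so that the substituent locant set {2,3,5} is lower than {3,5,6} at the first point of difference.
With this numbering: chloro groups at C-2 and C-5; a methyl group at C-3.
Substituent prefixes are cited in alphabetical order (multiplying prefixes like di-/tri- are ignored for ordering).
Putting it together: 2,5-dichloro-3-methylheptane.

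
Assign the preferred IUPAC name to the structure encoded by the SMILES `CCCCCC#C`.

hept-1-yne

Counting along the main chain through the multiple bond gives 7 carbons: the parent is heptane.
There is one C≡C triple bond, indicated by the ending -yne.
The numbering direction is chosen so that numbering from this end puts the triple bond at C-1 rather than C-6.
That gives the triple bond between C-1 and C-2.
Assembling the pieces gives hept-1-yne.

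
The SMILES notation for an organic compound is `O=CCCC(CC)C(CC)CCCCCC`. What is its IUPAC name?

4,5-diethylundecanal

Counting along the main chain through the –CHO group gives 11 carbons: the parent is undecane.
An aldehyde (terminal –CHO) is the principal characteristic group, giving the suffix -al.
Number the chain so that the aldehyde carbon is C-1 by definition.
This places ethyl groups at C-4 and C-5.
The name is 4,5-diethylundecanal.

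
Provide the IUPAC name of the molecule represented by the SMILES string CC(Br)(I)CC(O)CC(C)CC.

Counting along the main chain through the –OH group gives 8 carbons: the parent is octane.
The principal characteristic group is an alcohol (–OH), named with the suffix -ol.
Choose the numbering such that numbering from this end puts the hydroxyl group at C-4 rather than C-5.
With this numbering: the hydroxyl at C-4; a bromo group at C-2; an iodo group at C-2; a methyl group at C-6.
The substituents are ordered alphabetically, ignoring any di-/tri- multipliers.
The name is 2-bromo-2-iodo-6-methyloctan-4-ol.

2-bromo-2-iodo-6-methyloctan-4-ol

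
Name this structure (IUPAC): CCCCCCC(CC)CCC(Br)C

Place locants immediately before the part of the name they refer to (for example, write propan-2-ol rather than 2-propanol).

The longest carbon chain is 11 atoms: the parent is undecane.
The numbering direction is chosen so that the substituent locant set {2,5} is lower than {7,10} at the first point of difference.
With this numbering: a bromo group at C-2; an ethyl group at C-5.
Substituent prefixes are cited in alphabetical order (multiplying prefixes like di-/tri- are ignored for ordering).
Assembling the pieces gives 2-bromo-5-ethylundecane.

2-bromo-5-ethylundecane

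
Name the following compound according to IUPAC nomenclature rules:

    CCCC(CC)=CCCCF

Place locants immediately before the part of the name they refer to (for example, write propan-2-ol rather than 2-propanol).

5-ethyl-1-fluorooct-4-ene

Counting along the main chain through the multiple bond gives 8 carbons: the parent is octane.
A C=C double bond in the chain gives the infix -ene-.
The numbering direction is chosen so that the substituent locant set {1,5} is lower than {4,8} at the first point of difference.
That gives the double bond between C-4 and C-5; an ethyl group at C-5; a fluoro group at C-1.
Prefixes are listed alphabetically: ethyl, fluoro.
Assembling the pieces gives 5-ethyl-1-fluorooct-4-ene.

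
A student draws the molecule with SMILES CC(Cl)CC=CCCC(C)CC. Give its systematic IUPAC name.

Counting along the main chain through the multiple bond gives 10 carbons: the parent is decane.
The chain contains a C=C double bond, so the unsaturation ending is -ene.
Number the chain so that numbering from this end puts the double bond at C-4 rather than C-6.
That gives the double bond between C-4 and C-5; a chloro group at C-2; a methyl group at C-8.
The substituents are ordered alphabetically, ignoring any di-/tri- multipliers.
The name is 2-chloro-8-methyldec-4-ene.

2-chloro-8-methyldec-4-ene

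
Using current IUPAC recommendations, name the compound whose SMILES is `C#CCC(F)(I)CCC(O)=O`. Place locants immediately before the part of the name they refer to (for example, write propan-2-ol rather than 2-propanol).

4-fluoro-4-iodohept-6-ynoic acid

The longest chain bearing the –COOH group and the multiple bond is 7 carbons long (heptane).
The principal characteristic group is a carboxylic acid (terminal –COOH), named with the suffix -oic acid.
There is one C≡C triple bond, indicated by the ending -yne.
The numbering direction is chosen so that the carboxylic acid carbon is C-1 by definition.
This places the triple bond between C-6 and C-7; a fluoro group at C-4; an iodo group at C-4.
The substituents are ordered alphabetically, ignoring any di-/tri- multipliers.
Putting it together: 4-fluoro-4-iodohept-6-ynoic acid.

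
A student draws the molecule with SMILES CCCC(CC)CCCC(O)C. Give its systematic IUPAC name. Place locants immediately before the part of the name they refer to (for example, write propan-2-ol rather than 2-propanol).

Counting along the main chain through the –OH group gives 9 carbons: the parent is nonane.
The highest-priority functional group is an alcohol (–OH), so the name ends in -ol.
Number the chain so that numbering from this end puts the hydroxyl group at C-2 rather than C-8.
This places the hydroxyl at C-2; an ethyl group at C-6.
The name is 6-ethylnonan-2-ol.

6-ethylnonan-2-ol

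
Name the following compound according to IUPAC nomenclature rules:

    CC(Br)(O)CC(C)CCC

2-bromo-4-methylheptan-2-ol

The longest chain bearing the –OH group is 7 carbons long (heptane).
The highest-priority functional group is an alcohol (–OH), so the name ends in -ol.
The numbering direction is chosen so that numbering from this end puts the hydroxyl group at C-2 rather than C-6.
With this numbering: the hydroxyl at C-2; a bromo group at C-2; a methyl group at C-4.
Substituent prefixes are cited in alphabetical order (multiplying prefixes like di-/tri- are ignored for ordering).
The name is 2-bromo-4-methylheptan-2-ol.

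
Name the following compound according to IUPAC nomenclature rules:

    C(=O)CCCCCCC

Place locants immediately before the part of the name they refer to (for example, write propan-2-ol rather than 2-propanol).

Counting along the main chain through the –CHO group gives 8 carbons: the parent is octane.
The principal characteristic group is an aldehyde (terminal –CHO), named with the suffix -al.
Choose the numbering such that the aldehyde carbon is C-1 by definition.
Putting it together: octanal.

octanal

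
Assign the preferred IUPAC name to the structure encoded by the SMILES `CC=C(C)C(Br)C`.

4-bromo-3-methylpent-2-ene

The longest carbon chain that includes the multiple bond has 5 carbons, so the parent hydride is pentane.
A C=C double bond in the chain gives the infix -ene-.
The numbering direction is chosen so that numbering from this end puts the double bond at C-2 rather than C-3.
That gives the double bond between C-2 and C-3; a bromo group at C-4; a methyl group at C-3.
The substituents are ordered alphabetically, ignoring any di-/tri- multipliers.
The name is 4-bromo-3-methylpent-2-ene.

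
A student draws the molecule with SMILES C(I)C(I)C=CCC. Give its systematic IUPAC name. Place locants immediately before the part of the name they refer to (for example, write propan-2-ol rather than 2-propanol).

1,2-diiodohex-3-ene

The longest chain bearing the multiple bond is 6 carbons long (hexane).
A C=C double bond in the chain gives the infix -ene-.
Choose the numbering such that the substituent locant set {1,2} is lower than {5,6} at the first point of difference.
That gives the double bond between C-3 and C-4; iodo groups at C-1 and C-2.
The name is 1,2-diiodohex-3-ene.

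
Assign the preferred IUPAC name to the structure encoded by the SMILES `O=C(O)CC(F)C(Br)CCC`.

Counting along the main chain through the –COOH group gives 7 carbons: the parent is heptane.
The principal characteristic group is a carboxylic acid (terminal –COOH), named with the suffix -oic acid.
Choose the numbering such that the carboxylic acid carbon is C-1 by definition.
This places a bromo group at C-4; a fluoro group at C-3.
Substituent prefixes are cited in alphabetical order (multiplying prefixes like di-/tri- are ignored for ordering).
Assembling the pieces gives 4-bromo-3-fluoroheptanoic acid.

4-bromo-3-fluoroheptanoic acid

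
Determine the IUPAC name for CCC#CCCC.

hept-3-yne

Counting along the main chain through the multiple bond gives 7 carbons: the parent is heptane.
There is one C≡C triple bond, indicated by the ending -yne.
Choose the numbering such that numbering from this end puts the triple bond at C-3 rather than C-4.
With this numbering: the triple bond between C-3 and C-4.
Assembling the pieces gives hept-3-yne.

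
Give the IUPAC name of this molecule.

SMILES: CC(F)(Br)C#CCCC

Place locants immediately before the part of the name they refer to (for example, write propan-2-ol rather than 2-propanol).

2-bromo-2-fluorohept-3-yne

Counting along the main chain through the multiple bond gives 7 carbons: the parent is heptane.
There is one C≡C triple bond, indicated by the ending -yne.
Choose the numbering such that numbering from this end puts the triple bond at C-3 rather than C-4.
That gives the triple bond between C-3 and C-4; a bromo group at C-2; a fluoro group at C-2.
Prefixes are listed alphabetically: bromo, fluoro.
Assembling the pieces gives 2-bromo-2-fluorohept-3-yne.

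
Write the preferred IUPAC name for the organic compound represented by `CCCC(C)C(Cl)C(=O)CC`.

The longest chain bearing the carbonyl is 8 carbons long (octane).
The highest-priority functional group is a ketone (C=O on an internal carbon), so the name ends in -one.
Number the chain so that numbering from this end puts the carbonyl group at C-3 rather than C-6.
That gives the carbonyl at C-3; a chloro group at C-4; a methyl group at C-5.
The substituents are ordered alphabetically, ignoring any di-/tri- multipliers.
Assembling the pieces gives 4-chloro-5-methyloctan-3-one.

4-chloro-5-methyloctan-3-one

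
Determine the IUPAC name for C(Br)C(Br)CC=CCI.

5,6-dibromo-1-iodohex-2-ene

Counting along the main chain through the multiple bond gives 6 carbons: the parent is hexane.
There is one C=C double bond, indicated by the ending -ene.
Number the chain so that numbering from this end puts the double bond at C-2 rather than C-4.
That gives the double bond between C-2 and C-3; bromo groups at C-5 and C-6; an iodo group at C-1.
The substituents are ordered alphabetically, ignoring any di-/tri- multipliers.
Putting it together: 5,6-dibromo-1-iodohex-2-ene.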